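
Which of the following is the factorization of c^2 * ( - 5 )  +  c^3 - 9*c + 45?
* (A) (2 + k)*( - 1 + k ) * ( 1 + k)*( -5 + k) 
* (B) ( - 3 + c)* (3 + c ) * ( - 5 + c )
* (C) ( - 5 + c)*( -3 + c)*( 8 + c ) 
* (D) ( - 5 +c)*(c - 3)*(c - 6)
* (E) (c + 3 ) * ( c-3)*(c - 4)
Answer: B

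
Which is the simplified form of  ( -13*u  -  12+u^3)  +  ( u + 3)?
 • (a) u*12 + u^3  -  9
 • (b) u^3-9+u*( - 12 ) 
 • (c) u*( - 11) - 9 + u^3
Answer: b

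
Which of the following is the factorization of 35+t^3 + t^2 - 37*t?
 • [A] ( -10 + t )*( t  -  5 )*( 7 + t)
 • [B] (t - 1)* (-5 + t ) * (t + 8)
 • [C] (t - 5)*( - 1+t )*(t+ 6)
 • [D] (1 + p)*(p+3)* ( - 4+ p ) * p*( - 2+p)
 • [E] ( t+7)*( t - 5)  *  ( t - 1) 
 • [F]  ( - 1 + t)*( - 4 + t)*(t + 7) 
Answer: E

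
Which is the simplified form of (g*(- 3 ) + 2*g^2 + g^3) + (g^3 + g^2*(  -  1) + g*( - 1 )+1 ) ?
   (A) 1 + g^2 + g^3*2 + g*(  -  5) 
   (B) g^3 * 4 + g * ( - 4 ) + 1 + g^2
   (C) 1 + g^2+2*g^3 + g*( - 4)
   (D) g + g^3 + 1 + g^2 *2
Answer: C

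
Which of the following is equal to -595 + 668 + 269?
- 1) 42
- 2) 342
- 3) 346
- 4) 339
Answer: 2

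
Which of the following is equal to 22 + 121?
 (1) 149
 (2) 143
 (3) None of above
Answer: 2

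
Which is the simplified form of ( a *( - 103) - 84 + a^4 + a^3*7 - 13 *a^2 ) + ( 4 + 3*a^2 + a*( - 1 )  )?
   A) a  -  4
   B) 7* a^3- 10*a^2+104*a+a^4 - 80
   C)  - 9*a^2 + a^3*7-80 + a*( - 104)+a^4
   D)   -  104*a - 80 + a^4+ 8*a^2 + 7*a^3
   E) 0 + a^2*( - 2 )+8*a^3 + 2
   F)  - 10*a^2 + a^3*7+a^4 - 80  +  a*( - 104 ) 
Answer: F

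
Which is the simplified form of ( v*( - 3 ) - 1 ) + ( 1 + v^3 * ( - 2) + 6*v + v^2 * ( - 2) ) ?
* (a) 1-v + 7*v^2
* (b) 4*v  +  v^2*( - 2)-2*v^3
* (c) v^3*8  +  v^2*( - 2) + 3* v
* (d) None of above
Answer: d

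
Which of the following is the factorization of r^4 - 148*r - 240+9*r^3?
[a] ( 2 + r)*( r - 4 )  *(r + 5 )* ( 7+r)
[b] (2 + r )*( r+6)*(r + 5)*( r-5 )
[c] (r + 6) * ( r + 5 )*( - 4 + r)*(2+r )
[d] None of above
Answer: c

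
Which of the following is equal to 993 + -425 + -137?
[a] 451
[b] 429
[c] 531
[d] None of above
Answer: d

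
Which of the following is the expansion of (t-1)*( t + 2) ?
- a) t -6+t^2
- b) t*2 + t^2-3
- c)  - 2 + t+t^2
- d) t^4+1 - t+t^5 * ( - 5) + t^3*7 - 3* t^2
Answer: c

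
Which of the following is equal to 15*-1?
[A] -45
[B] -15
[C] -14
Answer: B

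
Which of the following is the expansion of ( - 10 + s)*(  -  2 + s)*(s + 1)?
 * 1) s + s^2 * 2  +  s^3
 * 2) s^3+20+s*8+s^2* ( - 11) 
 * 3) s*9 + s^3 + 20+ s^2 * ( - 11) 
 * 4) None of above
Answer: 2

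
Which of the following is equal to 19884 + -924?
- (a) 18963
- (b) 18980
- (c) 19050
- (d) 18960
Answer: d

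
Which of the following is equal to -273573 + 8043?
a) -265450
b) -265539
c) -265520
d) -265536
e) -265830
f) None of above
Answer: f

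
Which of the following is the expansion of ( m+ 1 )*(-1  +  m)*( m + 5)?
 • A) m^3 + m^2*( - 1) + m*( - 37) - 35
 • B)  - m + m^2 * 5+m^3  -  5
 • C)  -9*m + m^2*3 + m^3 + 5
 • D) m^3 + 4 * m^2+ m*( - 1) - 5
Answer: B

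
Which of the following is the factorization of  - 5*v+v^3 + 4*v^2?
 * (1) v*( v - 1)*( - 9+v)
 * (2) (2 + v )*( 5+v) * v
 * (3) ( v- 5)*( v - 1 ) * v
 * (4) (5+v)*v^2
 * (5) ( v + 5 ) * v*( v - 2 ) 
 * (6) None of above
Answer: 6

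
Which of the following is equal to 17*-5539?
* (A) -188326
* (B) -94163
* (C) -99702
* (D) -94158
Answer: B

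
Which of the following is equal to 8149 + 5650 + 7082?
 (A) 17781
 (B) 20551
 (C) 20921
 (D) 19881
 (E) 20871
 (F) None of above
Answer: F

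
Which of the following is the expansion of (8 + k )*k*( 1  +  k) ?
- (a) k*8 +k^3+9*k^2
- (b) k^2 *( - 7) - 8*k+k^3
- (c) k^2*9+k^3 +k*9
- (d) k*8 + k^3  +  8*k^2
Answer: a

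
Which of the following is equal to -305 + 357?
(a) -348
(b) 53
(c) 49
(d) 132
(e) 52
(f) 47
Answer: e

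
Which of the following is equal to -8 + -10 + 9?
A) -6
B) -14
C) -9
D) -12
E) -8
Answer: C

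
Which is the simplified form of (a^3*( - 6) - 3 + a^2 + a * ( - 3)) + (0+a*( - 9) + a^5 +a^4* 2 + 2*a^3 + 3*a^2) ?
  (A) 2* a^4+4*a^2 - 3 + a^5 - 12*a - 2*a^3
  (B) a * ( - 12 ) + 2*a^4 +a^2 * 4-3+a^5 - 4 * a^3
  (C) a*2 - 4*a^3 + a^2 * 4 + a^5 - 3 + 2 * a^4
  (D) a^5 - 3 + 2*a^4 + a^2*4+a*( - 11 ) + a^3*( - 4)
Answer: B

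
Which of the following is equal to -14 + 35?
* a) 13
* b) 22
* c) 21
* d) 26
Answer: c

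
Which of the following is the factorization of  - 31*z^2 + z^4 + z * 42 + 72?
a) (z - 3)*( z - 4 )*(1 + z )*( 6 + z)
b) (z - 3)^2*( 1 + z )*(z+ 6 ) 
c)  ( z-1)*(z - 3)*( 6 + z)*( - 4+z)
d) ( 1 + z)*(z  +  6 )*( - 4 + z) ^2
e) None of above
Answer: a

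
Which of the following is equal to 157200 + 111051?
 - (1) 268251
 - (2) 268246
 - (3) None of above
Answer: 1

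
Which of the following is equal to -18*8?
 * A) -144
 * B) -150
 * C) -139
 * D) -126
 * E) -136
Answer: A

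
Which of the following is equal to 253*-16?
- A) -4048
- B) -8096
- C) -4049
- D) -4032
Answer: A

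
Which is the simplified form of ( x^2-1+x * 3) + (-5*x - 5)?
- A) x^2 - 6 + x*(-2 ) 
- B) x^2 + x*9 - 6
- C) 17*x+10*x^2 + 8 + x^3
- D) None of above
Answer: A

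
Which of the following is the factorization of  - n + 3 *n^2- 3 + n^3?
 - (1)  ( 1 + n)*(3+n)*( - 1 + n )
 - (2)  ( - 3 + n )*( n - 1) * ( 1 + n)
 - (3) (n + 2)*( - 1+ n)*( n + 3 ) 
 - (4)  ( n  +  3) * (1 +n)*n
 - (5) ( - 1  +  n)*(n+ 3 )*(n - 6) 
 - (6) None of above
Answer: 1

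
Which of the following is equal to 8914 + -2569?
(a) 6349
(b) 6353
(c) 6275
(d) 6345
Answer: d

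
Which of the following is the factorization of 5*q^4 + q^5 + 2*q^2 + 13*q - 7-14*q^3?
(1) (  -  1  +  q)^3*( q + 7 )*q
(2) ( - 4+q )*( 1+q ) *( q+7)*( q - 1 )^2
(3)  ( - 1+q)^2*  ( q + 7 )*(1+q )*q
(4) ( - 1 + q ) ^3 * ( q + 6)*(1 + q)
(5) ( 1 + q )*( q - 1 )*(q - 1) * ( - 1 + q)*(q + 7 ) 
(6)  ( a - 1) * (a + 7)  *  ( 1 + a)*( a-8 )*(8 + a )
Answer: 5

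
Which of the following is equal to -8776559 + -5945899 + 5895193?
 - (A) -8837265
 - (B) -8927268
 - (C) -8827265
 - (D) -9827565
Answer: C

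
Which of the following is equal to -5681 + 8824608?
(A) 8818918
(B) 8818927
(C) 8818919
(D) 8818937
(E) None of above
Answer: B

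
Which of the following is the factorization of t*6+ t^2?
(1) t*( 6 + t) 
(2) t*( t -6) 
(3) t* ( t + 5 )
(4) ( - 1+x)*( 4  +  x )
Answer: 1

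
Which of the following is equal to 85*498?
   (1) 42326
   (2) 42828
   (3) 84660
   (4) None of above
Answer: 4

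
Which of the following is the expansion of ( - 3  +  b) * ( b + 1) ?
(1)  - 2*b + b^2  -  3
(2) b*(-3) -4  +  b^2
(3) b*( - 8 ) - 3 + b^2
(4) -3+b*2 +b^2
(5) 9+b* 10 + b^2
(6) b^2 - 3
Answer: 1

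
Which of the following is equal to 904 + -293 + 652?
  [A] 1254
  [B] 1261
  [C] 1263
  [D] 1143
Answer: C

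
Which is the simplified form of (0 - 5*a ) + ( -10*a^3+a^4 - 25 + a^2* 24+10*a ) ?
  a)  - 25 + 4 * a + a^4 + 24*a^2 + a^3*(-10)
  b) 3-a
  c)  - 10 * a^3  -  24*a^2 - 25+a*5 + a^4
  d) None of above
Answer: d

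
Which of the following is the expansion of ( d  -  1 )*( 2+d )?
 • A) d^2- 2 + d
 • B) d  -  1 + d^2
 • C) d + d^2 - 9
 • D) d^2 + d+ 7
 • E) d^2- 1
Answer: A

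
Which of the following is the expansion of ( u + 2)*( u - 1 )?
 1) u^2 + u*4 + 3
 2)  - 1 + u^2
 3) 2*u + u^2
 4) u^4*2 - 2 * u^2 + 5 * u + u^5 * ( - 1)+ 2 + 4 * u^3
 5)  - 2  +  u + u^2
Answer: 5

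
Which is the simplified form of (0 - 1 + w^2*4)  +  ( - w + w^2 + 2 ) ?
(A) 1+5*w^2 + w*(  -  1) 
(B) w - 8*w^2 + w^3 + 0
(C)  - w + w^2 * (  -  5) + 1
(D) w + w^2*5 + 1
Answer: A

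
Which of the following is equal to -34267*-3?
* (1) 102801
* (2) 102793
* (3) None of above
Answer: 1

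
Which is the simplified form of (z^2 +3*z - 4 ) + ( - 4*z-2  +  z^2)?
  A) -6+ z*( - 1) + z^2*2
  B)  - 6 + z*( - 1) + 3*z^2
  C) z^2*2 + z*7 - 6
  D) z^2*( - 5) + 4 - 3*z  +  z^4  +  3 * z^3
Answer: A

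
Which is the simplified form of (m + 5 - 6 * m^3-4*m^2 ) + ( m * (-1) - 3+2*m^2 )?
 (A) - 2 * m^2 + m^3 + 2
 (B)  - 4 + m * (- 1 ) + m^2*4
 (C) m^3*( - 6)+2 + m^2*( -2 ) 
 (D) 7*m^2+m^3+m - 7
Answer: C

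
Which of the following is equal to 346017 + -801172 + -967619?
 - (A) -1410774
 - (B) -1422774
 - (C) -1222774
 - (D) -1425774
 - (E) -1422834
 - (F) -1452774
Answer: B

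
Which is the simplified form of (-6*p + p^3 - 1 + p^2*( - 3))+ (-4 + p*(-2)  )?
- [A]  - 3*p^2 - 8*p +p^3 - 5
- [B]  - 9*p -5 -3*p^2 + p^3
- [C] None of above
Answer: A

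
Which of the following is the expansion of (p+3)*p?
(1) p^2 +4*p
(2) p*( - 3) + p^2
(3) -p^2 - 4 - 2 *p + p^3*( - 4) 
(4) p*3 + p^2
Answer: 4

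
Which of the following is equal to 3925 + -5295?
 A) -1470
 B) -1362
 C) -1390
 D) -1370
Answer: D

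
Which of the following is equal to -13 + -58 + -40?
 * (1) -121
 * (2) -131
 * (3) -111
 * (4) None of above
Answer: 3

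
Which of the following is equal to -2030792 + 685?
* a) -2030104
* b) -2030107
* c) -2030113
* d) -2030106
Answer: b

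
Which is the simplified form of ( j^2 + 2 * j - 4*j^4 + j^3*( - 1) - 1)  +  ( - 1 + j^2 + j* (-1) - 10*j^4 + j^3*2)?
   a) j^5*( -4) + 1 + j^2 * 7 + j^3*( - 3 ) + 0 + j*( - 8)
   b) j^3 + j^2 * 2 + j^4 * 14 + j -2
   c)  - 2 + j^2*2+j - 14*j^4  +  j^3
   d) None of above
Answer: c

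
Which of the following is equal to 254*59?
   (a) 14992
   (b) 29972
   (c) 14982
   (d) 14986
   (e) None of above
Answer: d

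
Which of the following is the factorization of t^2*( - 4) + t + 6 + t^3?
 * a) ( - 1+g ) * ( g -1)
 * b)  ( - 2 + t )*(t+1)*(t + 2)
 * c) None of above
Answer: c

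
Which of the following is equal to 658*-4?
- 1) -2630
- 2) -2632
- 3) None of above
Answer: 2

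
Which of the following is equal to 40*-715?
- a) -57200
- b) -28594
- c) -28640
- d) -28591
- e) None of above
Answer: e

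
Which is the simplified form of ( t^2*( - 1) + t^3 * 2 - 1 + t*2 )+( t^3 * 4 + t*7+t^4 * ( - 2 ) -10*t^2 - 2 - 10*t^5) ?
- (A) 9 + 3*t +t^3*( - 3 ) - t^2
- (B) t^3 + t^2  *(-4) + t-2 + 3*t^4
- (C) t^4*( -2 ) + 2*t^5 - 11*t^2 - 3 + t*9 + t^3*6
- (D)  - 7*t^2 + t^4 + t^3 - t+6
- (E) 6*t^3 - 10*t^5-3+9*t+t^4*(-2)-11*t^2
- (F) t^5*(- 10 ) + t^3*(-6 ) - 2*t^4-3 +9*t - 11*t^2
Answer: E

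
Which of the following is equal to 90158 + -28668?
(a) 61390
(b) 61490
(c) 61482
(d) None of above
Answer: b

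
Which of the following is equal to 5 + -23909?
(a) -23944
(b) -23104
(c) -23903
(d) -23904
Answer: d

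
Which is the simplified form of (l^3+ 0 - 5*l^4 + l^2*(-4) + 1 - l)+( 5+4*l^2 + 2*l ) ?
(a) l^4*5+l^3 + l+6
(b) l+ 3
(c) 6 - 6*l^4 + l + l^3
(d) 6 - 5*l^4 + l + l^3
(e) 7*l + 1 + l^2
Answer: d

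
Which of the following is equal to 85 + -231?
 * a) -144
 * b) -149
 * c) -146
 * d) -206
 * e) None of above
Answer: c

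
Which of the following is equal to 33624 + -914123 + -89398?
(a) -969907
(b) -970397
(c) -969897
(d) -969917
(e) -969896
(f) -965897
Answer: c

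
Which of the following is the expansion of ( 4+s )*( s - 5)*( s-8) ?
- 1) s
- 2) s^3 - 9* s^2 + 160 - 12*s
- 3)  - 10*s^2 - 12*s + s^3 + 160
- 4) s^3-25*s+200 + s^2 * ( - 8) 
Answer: 2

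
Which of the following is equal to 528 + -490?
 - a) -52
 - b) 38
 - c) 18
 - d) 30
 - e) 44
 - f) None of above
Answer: b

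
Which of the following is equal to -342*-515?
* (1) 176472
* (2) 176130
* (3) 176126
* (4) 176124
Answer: 2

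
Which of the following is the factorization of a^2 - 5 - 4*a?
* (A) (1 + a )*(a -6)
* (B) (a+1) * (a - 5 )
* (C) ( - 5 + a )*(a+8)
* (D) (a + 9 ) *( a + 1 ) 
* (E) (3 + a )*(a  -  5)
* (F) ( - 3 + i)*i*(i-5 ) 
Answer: B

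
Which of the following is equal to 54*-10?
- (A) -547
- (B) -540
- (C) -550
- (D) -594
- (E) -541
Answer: B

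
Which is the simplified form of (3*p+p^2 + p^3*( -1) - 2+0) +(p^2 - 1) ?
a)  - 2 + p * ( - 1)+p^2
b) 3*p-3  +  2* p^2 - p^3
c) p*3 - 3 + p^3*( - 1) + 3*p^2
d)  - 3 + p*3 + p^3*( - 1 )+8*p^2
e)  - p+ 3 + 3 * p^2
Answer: b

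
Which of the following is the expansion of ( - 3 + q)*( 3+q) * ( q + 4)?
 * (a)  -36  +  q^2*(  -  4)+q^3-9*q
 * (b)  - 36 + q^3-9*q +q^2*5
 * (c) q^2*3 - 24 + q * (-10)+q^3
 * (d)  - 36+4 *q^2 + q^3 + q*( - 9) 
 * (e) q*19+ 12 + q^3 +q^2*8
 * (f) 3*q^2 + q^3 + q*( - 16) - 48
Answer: d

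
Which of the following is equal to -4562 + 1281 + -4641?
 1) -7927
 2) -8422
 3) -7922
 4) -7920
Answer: 3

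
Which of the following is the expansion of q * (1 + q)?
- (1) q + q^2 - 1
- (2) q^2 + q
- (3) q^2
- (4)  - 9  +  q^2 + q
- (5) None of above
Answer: 2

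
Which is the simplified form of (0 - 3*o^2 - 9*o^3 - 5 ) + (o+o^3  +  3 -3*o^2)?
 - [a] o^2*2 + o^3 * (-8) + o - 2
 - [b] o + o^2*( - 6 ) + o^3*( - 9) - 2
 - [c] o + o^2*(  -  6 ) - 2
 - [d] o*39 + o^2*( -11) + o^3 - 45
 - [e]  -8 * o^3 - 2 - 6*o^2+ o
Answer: e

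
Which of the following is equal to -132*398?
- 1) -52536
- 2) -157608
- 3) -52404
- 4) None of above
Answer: 1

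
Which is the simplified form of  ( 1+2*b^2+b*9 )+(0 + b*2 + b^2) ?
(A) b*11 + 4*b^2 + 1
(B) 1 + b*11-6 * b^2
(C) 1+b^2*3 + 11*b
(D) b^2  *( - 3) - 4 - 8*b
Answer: C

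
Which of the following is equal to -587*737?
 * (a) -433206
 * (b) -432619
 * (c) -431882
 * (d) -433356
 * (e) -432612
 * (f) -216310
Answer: b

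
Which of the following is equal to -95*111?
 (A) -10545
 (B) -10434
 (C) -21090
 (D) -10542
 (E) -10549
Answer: A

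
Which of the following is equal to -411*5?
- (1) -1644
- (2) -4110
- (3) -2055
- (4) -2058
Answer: 3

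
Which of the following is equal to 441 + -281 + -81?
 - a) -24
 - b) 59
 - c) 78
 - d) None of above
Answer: d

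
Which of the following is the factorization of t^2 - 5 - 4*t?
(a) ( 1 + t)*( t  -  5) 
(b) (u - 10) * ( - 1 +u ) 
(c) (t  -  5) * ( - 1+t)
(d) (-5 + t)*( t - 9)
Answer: a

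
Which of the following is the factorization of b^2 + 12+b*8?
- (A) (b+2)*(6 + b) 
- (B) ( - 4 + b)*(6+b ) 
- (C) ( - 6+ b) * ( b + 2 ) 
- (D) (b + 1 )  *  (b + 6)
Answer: A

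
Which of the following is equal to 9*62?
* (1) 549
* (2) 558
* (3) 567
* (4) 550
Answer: 2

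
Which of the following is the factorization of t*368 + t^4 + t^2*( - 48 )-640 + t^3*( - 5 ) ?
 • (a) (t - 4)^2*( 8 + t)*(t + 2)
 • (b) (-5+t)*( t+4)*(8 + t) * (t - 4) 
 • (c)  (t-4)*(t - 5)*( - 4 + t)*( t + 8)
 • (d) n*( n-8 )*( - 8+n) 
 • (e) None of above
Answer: c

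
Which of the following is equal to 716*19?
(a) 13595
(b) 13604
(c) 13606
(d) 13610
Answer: b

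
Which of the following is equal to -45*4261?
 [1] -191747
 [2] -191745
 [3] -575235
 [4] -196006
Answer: 2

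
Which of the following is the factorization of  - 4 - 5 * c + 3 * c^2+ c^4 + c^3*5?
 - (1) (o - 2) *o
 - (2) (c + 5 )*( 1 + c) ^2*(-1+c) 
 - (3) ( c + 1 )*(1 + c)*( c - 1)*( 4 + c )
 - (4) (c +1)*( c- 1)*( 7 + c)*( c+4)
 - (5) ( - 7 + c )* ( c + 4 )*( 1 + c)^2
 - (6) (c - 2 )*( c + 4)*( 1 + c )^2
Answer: 3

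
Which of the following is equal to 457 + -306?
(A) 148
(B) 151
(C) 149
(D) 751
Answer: B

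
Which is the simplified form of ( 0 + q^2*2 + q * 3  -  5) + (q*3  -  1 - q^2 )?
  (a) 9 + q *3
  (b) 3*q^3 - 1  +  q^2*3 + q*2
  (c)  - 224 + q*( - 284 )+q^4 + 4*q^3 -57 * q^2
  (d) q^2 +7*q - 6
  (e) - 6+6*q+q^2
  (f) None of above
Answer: e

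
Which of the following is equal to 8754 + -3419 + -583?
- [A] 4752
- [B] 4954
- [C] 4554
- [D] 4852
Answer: A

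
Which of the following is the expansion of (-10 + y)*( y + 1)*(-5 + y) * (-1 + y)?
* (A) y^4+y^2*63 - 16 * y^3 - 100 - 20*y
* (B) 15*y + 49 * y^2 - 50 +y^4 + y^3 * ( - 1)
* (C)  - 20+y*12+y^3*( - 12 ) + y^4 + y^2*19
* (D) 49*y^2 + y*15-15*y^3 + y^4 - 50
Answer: D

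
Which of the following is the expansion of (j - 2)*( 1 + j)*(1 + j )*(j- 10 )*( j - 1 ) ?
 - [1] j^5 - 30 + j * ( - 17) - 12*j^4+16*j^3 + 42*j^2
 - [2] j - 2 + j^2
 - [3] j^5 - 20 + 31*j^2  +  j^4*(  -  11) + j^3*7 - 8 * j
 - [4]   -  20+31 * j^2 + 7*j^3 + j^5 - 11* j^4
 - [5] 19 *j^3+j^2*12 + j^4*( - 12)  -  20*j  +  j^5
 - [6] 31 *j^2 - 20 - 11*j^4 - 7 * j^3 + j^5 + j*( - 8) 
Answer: 3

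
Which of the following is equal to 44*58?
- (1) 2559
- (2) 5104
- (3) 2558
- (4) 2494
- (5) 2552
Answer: 5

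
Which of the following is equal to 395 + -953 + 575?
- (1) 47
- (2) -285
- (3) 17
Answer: 3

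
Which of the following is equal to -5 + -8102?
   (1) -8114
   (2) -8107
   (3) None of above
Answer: 2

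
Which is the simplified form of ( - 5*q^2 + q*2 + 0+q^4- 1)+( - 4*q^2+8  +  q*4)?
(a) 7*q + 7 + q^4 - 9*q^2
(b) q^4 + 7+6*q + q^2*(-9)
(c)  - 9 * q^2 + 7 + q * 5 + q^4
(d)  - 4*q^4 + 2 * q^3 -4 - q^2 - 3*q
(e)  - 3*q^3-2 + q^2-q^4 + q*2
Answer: b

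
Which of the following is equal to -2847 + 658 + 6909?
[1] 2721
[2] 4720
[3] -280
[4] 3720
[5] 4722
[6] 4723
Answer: 2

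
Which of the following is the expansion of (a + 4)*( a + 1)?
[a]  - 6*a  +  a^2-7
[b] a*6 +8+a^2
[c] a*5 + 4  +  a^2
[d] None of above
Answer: c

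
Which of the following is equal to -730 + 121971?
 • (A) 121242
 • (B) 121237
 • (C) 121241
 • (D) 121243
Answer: C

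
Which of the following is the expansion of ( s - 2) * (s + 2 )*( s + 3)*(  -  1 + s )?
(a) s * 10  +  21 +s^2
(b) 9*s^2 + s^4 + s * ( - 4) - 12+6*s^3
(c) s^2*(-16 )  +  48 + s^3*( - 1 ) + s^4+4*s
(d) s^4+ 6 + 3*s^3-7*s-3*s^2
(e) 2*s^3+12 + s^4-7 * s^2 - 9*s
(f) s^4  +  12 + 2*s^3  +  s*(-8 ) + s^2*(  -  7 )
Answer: f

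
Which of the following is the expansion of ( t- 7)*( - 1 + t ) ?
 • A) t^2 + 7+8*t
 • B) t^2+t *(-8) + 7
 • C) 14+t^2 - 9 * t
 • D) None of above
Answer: B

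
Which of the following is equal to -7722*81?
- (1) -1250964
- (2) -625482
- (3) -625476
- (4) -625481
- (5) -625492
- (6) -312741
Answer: 2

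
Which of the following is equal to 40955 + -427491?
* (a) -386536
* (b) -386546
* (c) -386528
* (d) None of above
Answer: a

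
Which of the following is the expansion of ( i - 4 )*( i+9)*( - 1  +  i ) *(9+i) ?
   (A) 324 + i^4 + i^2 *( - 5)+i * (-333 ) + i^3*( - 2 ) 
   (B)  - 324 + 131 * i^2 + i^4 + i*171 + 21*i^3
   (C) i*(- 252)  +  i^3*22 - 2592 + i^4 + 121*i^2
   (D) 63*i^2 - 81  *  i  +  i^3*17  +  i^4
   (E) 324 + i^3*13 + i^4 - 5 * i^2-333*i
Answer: E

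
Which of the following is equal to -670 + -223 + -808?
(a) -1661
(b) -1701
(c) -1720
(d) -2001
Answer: b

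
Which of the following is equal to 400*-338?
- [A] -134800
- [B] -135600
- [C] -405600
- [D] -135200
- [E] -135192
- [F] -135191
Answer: D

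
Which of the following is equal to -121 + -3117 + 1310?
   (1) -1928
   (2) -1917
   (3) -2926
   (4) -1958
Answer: 1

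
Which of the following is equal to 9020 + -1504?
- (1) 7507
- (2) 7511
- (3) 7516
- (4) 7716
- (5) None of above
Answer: 3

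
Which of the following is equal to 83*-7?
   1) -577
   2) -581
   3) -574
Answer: 2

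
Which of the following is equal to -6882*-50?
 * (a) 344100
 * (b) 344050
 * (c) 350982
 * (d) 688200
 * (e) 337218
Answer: a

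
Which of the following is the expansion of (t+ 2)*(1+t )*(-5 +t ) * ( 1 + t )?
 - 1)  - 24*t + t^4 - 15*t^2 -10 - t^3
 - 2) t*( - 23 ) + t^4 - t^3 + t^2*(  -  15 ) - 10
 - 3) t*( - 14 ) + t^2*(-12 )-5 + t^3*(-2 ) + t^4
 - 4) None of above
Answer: 2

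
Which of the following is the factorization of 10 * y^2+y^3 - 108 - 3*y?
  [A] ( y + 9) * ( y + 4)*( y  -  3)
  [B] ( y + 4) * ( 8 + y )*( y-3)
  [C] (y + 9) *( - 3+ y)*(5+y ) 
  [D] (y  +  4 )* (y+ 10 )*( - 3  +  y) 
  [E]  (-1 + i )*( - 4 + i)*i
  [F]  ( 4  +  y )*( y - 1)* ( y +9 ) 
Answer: A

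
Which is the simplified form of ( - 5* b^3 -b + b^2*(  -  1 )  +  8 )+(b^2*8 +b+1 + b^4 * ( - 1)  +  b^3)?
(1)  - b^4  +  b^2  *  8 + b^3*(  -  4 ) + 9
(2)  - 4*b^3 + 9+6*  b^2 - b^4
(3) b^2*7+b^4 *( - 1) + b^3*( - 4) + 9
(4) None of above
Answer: 3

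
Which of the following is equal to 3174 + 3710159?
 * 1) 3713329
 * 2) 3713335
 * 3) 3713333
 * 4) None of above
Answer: 3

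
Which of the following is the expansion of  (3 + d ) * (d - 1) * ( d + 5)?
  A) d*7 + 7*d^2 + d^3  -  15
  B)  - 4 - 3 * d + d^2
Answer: A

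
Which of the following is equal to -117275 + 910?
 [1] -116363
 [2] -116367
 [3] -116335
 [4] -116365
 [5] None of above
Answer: 4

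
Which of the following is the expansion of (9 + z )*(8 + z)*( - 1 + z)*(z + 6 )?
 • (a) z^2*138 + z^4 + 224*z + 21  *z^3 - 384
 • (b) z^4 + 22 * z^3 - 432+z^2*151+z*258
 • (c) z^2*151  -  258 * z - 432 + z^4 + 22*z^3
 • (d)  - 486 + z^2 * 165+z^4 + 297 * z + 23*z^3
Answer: b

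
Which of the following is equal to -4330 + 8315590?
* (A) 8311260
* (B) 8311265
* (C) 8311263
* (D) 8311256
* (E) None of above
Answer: A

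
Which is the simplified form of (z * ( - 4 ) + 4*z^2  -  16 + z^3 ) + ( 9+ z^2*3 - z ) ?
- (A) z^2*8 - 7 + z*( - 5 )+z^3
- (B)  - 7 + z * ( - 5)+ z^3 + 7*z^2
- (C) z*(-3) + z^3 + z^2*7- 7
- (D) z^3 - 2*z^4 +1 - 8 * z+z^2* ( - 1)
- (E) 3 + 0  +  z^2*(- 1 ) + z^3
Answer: B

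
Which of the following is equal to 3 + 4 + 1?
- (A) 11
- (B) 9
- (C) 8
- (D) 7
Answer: C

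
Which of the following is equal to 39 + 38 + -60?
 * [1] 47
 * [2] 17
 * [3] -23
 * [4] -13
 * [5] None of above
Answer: 2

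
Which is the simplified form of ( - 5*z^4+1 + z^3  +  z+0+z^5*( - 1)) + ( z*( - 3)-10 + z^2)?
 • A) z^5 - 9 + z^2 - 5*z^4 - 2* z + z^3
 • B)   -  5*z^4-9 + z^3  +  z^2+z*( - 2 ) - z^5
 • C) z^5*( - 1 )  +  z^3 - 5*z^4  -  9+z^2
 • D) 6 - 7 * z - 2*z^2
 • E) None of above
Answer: B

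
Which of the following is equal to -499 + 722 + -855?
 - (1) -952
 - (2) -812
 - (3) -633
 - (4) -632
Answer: 4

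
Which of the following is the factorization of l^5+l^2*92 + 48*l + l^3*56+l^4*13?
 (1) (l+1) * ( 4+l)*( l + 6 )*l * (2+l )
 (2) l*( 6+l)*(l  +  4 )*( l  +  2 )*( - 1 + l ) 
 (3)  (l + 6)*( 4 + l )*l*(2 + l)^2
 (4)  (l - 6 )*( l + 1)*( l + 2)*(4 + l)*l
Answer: 1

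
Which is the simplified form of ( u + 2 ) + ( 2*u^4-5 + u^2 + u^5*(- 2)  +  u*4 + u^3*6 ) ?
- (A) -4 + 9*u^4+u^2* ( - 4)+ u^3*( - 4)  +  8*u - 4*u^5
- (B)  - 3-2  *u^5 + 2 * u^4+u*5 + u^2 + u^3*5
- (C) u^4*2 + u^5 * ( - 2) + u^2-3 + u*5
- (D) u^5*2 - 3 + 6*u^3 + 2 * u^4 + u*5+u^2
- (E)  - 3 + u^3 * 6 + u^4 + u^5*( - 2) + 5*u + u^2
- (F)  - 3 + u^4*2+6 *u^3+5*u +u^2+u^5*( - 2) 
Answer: F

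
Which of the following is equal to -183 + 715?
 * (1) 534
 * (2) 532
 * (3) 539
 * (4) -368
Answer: 2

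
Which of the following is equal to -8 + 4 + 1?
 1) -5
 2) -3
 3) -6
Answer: 2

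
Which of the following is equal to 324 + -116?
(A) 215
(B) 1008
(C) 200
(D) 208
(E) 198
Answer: D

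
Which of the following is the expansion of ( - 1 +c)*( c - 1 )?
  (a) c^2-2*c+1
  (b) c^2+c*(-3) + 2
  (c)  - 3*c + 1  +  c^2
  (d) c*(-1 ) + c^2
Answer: a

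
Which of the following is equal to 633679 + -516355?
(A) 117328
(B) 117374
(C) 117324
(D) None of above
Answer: C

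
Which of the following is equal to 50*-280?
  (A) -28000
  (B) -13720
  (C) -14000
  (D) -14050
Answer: C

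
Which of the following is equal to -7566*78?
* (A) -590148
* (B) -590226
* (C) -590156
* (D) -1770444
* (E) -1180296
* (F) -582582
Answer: A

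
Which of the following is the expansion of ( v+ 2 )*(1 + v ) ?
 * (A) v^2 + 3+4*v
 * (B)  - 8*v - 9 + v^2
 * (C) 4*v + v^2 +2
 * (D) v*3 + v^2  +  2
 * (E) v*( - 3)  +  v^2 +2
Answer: D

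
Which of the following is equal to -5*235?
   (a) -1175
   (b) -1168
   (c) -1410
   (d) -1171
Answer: a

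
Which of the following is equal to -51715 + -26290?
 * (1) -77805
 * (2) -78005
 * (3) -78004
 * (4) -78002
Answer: 2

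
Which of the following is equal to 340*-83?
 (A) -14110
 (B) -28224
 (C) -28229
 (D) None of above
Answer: D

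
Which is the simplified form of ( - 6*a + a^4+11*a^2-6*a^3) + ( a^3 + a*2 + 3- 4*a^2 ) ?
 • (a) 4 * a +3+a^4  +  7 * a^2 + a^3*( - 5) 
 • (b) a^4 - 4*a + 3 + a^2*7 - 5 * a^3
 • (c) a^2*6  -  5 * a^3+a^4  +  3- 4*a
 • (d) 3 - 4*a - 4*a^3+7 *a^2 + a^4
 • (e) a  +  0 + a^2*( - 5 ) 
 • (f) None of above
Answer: b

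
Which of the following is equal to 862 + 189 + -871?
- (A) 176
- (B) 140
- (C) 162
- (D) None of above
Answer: D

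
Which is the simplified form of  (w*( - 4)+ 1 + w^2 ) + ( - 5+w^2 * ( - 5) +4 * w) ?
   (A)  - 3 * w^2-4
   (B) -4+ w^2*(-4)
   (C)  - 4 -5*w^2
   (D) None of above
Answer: B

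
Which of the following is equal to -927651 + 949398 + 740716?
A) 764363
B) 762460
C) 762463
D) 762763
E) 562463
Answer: C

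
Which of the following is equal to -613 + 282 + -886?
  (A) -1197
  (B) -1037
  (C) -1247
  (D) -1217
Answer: D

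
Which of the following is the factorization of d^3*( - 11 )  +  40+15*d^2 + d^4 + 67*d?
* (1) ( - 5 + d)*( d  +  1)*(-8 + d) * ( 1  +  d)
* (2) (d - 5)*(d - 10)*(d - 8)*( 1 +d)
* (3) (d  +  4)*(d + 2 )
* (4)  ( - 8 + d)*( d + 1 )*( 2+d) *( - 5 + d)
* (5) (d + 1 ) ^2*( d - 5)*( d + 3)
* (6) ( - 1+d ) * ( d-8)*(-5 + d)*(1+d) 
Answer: 1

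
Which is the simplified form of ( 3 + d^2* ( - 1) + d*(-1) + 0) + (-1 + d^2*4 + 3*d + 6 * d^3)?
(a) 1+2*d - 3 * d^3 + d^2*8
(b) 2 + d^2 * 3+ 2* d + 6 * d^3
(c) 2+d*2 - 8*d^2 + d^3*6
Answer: b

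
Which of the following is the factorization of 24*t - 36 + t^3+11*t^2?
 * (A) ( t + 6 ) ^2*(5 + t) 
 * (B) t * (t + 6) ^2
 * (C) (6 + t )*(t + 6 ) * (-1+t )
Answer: C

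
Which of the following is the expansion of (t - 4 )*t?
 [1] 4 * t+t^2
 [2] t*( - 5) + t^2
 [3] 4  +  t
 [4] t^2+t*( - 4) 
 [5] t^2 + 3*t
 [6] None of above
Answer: 4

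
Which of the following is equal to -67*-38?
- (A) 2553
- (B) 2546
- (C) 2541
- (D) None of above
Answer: B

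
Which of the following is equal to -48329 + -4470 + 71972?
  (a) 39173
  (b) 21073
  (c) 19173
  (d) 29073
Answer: c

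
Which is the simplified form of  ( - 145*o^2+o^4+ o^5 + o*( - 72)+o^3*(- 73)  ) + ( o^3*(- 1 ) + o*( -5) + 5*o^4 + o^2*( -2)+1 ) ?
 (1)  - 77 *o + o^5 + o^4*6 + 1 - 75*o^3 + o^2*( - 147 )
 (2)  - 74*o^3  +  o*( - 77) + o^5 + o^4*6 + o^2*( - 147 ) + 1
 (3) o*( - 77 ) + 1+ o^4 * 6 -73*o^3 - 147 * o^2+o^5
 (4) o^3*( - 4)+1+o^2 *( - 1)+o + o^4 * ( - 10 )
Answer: 2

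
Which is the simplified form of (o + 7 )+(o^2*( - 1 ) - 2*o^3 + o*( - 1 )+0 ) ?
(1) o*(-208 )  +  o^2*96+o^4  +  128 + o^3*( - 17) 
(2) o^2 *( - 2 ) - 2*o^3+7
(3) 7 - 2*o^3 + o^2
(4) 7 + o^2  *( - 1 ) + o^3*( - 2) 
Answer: 4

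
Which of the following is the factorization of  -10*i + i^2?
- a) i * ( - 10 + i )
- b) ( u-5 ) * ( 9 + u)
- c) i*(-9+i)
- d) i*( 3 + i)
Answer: a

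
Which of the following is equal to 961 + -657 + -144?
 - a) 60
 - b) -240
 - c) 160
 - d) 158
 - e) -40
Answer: c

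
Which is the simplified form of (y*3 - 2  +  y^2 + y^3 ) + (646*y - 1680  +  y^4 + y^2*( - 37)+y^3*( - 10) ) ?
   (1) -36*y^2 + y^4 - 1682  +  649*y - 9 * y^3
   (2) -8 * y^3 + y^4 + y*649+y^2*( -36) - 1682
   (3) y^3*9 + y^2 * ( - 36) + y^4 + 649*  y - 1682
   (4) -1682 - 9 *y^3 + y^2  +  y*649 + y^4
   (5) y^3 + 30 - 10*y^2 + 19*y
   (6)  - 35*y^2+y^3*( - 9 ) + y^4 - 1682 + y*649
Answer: 1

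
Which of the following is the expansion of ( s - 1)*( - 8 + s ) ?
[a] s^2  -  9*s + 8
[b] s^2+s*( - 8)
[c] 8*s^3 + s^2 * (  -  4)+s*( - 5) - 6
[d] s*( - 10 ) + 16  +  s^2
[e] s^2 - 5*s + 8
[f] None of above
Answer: a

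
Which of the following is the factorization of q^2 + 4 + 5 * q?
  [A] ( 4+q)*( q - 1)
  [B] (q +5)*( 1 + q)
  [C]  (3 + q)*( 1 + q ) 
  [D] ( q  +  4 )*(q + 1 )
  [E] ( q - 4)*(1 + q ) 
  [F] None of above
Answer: D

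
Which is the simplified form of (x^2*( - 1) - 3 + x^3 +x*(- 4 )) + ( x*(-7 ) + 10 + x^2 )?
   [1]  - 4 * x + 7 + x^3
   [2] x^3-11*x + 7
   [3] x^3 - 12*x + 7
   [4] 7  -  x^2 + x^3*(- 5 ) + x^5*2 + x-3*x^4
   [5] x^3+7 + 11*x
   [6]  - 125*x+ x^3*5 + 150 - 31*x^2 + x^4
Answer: 2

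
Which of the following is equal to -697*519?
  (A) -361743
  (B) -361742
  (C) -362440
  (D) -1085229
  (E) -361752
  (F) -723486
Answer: A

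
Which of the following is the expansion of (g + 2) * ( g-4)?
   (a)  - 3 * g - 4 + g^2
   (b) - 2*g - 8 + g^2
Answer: b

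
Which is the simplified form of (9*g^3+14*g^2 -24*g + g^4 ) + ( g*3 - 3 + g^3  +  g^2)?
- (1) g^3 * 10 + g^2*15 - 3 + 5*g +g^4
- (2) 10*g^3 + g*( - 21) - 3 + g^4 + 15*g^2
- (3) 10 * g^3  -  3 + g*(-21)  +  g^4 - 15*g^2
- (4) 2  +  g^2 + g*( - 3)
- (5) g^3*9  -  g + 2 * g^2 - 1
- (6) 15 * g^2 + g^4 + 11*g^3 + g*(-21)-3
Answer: 2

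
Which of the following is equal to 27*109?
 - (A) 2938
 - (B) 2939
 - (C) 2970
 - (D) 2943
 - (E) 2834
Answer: D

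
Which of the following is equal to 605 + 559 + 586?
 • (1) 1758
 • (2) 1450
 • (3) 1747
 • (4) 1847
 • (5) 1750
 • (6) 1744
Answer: 5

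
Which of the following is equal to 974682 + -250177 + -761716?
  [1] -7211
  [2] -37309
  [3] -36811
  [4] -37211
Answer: 4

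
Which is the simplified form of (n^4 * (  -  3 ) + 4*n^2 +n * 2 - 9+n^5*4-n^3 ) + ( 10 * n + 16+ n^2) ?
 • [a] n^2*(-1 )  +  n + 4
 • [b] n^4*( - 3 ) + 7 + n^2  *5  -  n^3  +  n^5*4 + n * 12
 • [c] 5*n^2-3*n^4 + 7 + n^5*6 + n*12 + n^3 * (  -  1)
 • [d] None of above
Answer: b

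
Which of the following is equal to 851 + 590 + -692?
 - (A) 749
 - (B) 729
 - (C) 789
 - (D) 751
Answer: A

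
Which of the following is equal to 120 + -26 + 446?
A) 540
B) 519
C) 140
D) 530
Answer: A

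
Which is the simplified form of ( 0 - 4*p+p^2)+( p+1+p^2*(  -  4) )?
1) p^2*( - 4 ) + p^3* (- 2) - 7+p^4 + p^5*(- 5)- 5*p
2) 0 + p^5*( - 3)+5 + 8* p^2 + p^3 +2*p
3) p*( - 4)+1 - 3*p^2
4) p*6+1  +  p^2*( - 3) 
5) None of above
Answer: 5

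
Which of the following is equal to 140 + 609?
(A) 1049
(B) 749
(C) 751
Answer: B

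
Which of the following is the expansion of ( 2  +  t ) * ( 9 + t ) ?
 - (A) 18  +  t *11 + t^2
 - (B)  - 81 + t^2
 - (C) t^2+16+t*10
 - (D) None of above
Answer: A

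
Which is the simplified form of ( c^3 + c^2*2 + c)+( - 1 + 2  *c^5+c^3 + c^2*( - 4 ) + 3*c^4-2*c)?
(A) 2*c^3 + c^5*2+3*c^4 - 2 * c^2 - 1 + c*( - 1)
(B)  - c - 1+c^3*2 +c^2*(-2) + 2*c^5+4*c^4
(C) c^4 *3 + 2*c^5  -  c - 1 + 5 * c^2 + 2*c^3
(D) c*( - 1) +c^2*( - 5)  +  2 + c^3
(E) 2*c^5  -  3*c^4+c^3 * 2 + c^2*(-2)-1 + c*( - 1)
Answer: A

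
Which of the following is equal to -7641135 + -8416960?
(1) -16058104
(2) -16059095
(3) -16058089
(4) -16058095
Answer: 4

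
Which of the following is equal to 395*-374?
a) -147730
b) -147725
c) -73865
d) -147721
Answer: a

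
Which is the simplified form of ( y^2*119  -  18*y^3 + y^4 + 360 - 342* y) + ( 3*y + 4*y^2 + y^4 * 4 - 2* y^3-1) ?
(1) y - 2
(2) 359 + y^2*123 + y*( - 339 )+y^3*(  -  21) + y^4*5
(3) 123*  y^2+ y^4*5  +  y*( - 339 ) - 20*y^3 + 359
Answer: 3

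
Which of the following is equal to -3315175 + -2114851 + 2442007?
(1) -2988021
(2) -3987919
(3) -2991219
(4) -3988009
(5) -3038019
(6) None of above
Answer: 6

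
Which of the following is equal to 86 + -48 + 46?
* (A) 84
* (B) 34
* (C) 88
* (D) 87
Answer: A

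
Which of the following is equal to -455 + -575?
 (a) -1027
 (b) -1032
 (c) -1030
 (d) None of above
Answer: c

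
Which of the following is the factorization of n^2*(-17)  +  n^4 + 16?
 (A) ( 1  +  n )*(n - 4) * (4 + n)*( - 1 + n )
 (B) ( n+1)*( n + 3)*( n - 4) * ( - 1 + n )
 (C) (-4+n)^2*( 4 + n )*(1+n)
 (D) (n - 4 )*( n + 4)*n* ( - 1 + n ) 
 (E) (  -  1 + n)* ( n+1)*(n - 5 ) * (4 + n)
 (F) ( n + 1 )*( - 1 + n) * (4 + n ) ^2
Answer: A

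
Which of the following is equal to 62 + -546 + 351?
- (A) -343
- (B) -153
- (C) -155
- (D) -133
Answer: D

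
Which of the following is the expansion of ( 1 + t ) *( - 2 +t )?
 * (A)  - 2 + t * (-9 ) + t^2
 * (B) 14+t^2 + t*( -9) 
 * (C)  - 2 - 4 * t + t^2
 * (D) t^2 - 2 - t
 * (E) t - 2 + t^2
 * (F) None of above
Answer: D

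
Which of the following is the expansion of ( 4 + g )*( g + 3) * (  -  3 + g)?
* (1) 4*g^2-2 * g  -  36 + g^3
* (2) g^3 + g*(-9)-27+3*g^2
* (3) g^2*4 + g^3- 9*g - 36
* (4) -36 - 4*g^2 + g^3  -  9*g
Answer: 3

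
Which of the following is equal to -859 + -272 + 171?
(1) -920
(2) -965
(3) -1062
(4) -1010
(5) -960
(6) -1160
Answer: 5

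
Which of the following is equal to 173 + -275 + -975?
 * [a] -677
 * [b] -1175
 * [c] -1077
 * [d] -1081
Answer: c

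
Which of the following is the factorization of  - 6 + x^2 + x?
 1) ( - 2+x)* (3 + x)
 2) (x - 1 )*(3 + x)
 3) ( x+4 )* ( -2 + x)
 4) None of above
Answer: 1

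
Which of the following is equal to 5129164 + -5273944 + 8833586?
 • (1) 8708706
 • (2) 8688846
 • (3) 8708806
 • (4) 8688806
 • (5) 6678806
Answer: 4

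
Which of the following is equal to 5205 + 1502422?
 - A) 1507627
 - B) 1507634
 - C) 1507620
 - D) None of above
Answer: A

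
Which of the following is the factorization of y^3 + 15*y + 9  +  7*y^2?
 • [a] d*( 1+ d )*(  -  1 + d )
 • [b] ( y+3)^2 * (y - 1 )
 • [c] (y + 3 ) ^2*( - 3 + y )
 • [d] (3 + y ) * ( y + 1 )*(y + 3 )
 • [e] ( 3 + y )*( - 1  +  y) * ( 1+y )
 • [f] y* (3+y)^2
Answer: d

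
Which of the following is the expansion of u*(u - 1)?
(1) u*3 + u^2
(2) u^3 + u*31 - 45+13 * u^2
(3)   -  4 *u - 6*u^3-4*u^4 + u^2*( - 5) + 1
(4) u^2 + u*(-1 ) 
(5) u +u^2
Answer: 4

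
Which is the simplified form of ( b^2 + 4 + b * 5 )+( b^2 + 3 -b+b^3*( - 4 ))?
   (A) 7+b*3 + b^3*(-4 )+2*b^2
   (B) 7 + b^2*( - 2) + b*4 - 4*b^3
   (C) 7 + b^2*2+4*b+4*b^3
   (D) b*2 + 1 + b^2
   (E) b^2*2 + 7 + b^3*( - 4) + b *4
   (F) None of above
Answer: E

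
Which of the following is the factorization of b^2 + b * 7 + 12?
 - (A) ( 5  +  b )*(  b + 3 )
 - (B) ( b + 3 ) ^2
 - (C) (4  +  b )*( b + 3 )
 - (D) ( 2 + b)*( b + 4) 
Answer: C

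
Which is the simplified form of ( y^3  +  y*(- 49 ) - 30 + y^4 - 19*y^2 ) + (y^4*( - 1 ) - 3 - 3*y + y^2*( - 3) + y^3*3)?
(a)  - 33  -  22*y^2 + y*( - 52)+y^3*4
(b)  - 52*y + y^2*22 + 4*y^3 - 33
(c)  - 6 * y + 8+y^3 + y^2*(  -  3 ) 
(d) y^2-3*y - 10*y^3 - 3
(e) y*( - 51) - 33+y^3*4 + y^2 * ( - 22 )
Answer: a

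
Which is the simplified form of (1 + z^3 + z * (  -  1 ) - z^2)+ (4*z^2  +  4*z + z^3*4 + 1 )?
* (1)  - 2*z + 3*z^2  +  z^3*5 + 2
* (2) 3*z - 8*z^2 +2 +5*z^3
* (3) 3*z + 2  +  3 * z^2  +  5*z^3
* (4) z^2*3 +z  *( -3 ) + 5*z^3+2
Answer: 3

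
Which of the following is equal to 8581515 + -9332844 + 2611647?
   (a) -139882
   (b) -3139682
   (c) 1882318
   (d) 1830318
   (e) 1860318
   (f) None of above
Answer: e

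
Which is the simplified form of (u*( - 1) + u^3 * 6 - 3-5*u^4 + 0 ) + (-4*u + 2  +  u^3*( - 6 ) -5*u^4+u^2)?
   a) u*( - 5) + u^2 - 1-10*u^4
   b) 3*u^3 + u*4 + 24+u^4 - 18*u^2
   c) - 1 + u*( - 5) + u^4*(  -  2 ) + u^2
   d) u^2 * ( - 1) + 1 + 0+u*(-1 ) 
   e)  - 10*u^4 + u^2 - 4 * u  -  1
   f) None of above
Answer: a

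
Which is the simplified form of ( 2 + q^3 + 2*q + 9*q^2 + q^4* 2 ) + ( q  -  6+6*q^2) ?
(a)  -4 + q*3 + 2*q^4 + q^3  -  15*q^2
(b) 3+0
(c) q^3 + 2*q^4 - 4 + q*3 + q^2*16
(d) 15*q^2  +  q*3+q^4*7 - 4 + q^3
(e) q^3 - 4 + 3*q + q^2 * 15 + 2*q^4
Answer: e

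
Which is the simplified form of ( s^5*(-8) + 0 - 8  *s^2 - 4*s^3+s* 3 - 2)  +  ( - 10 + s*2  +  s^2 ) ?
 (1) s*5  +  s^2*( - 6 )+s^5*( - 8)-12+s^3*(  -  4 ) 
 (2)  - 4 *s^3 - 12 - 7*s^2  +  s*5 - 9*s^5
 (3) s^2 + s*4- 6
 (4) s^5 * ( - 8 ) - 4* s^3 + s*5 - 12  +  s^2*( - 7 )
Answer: 4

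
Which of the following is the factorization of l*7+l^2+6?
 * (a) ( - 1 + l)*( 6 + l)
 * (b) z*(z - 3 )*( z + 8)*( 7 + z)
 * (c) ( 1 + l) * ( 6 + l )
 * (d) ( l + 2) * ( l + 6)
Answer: c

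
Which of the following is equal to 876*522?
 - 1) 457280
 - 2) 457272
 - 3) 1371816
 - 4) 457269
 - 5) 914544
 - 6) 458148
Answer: 2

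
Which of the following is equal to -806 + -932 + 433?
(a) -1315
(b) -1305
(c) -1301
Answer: b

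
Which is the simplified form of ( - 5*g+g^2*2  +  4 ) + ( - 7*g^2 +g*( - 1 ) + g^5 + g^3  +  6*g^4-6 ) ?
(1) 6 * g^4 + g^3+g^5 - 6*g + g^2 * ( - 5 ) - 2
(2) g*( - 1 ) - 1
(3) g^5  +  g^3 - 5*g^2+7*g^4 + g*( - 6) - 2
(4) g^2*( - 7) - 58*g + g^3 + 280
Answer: 1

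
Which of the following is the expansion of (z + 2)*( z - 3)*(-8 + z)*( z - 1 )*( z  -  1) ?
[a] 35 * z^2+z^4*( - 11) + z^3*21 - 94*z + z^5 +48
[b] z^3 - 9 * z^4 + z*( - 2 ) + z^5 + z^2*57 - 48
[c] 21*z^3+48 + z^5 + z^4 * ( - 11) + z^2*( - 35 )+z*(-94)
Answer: a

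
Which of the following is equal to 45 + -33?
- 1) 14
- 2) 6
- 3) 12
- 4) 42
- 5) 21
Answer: 3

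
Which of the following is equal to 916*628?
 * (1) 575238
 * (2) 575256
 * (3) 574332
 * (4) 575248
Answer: 4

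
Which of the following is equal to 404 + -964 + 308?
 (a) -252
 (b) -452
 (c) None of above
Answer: a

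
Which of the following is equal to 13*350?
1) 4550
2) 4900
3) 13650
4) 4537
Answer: 1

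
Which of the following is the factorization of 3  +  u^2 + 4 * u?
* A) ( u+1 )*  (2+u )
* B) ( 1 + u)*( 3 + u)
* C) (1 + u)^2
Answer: B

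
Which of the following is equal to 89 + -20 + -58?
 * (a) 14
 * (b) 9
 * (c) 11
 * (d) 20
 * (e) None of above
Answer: c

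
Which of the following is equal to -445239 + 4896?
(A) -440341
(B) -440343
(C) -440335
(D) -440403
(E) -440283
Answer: B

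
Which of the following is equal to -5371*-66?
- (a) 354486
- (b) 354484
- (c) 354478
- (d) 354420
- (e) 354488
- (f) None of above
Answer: a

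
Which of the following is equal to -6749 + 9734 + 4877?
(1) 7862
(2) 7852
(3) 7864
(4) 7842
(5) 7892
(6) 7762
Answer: 1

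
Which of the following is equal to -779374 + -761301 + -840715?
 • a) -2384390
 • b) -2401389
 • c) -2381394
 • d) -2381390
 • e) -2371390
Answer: d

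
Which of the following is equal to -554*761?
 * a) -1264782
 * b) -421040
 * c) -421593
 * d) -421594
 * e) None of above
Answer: d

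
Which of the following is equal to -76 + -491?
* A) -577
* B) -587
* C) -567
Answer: C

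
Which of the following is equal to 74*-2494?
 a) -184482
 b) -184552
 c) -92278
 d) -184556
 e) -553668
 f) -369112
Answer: d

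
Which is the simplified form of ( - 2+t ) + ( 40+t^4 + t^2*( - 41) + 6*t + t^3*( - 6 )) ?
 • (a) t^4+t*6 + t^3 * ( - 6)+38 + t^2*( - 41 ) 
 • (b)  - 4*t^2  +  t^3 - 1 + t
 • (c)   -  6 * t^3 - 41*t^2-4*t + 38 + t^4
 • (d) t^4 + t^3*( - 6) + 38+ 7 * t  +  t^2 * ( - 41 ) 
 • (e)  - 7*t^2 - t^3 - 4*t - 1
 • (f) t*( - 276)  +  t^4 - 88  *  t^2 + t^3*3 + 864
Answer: d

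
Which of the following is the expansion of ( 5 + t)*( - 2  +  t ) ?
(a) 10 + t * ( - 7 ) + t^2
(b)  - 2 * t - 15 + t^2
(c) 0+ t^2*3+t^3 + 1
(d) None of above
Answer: d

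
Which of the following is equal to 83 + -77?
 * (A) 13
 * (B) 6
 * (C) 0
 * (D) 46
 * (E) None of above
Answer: B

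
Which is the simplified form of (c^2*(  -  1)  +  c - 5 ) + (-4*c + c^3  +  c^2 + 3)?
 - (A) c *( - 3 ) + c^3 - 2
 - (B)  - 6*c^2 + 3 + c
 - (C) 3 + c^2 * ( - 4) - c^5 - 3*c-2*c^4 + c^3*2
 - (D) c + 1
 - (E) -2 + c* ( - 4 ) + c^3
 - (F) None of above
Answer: A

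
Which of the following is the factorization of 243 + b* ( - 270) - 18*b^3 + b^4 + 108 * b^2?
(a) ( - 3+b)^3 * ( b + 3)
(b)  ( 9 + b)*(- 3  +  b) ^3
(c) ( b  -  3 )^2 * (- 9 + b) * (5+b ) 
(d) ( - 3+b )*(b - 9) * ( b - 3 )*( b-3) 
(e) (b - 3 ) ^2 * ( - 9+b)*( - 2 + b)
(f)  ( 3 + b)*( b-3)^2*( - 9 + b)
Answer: d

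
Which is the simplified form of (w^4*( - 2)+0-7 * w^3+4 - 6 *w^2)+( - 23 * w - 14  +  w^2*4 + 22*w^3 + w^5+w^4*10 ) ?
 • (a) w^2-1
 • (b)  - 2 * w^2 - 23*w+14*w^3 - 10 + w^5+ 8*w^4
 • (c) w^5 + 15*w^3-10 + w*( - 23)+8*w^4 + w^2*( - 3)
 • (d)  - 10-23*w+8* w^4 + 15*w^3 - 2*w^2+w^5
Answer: d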